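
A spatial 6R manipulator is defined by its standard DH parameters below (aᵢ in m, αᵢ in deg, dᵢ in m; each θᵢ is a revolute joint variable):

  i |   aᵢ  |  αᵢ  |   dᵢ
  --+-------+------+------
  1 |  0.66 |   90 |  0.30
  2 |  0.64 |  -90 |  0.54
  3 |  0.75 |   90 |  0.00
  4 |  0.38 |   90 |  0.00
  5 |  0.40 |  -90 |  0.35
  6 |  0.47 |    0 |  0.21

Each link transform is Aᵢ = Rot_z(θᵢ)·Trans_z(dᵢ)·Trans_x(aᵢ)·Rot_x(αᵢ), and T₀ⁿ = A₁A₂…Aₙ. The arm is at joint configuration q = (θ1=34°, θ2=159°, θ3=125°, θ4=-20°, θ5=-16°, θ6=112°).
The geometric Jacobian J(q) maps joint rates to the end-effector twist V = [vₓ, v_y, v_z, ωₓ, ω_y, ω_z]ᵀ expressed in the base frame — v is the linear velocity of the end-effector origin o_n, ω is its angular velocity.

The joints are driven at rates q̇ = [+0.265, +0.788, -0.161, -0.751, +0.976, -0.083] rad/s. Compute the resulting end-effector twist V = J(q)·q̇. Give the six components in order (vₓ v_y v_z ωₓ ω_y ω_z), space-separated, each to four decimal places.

-0.6649 -0.0933 0.6649 1.5568 -0.8263 1.0934

o_n = [0.2427, 0.9858, 0.4174]
J₁: ẑ×o_n = [-0.9858, 0.2427, 0.0000], ω = ẑ
J2: z=[0.5592, -0.8290, 0.0000] o=[0.5472, 0.3691, 0.3000] → [-0.0974, -0.0657, 0.0925, 0.5592, -0.8290, 0.0000]
J3: z=[-0.2971, -0.2004, -0.9336] o=[0.3538, -0.4127, 0.5294] → [1.3281, 0.0704, -0.4378, -0.2971, -0.2004, -0.9336]
J4: z=[-0.9547, 0.0479, 0.2936] o=[0.3432, 0.3212, 0.3752] → [-0.1931, 0.0108, -0.6297, -0.9547, 0.0479, 0.2936]
J5: z=[0.2840, -0.1464, 0.9476] o=[0.3768, 0.6966, 0.4231] → [-0.2732, -0.1254, 0.0625, 0.2840, -0.1464, 0.9476]
J6: z=[-0.8934, 0.3184, 0.3170] o=[0.6154, 1.0201, 0.7709] → [-0.1017, -0.4339, 0.1493, -0.8934, 0.3184, 0.3170]
V = J·q̇ = [-0.6649, -0.0933, 0.6649, 1.5568, -0.8263, 1.0934]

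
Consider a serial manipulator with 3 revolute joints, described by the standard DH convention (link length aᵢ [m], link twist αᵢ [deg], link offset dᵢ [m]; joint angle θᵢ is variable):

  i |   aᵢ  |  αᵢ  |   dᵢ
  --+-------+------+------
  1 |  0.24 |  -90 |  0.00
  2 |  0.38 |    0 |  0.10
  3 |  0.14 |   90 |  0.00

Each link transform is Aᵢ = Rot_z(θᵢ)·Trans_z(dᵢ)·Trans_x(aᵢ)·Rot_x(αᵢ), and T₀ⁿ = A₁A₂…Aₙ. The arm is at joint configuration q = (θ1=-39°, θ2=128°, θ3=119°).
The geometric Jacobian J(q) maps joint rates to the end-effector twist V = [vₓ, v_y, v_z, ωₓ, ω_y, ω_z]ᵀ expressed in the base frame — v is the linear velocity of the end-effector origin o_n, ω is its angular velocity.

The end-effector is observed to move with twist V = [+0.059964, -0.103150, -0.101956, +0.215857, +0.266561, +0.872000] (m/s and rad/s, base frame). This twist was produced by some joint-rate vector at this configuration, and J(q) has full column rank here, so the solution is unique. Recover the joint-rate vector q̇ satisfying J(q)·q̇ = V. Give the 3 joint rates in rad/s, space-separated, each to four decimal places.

0.8720 -0.5160 0.8590

o_n = [0.0251, 0.1083, -0.1706]
J₁: ẑ×o_n = [-0.1083, 0.0251, 0.0000], ω = ẑ
J2: z=[0.6293, 0.7771, 0.0000] o=[0.1865, -0.1510, 0.0000] → [-0.1326, 0.1073, 0.2887, 0.6293, 0.7771, 0.0000]
J3: z=[0.6293, 0.7771, 0.0000] o=[0.0676, 0.0739, -0.2994] → [0.1002, -0.0811, 0.0547, 0.6293, 0.7771, 0.0000]
q̇ = J⁺·V = [0.8720, -0.5160, 0.8590]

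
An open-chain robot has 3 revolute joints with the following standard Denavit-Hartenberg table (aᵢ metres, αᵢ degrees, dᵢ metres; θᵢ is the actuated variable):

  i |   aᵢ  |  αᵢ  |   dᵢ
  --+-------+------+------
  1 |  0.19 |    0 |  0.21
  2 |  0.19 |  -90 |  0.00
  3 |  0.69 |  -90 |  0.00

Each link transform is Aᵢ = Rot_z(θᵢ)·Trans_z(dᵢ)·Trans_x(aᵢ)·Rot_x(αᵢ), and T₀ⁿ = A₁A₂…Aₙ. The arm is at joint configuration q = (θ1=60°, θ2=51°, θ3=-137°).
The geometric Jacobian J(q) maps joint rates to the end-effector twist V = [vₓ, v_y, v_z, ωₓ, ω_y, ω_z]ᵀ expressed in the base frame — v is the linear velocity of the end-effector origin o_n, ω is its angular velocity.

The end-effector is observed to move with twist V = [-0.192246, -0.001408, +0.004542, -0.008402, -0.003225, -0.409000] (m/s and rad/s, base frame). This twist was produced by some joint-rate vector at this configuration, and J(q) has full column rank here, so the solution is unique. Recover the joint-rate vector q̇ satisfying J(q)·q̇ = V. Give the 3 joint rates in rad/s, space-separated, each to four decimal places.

o_n = [0.2078, -0.1292, 0.6806]
J₁: ẑ×o_n = [0.1292, 0.2078, -0.0000], ω = ẑ
J2: z=[0.0000, 0.0000, 1.0000] o=[0.0950, 0.1645, 0.2100] → [0.2937, 0.1128, -0.0000, 0.0000, 0.0000, 1.0000]
J3: z=[-0.9336, -0.3584, 0.0000] o=[0.0269, 0.3419, 0.2100] → [-0.1686, 0.4393, 0.5046, -0.9336, -0.3584, 0.0000]
q̇ = J⁺·V = [0.4290, -0.8380, 0.0090]

0.4290 -0.8380 0.0090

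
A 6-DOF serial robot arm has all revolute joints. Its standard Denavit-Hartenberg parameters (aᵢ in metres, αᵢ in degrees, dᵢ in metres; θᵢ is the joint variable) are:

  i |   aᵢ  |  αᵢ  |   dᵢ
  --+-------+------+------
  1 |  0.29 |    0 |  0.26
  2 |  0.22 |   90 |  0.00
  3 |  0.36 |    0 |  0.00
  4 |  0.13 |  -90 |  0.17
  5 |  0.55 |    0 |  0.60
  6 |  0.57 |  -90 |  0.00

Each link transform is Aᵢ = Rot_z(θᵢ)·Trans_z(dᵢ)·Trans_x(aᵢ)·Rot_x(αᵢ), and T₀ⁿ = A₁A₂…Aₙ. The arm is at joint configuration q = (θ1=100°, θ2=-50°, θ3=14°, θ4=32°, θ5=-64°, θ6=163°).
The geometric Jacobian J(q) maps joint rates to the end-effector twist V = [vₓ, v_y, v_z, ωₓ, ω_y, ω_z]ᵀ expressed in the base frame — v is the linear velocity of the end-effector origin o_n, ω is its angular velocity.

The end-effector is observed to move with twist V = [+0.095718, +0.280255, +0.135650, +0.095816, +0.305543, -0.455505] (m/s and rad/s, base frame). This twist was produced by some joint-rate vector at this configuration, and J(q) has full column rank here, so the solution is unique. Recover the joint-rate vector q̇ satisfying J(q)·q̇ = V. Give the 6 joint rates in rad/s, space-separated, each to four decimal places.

o_n = [0.2417, 0.4760, 0.9667]
J₁: ẑ×o_n = [-0.4760, 0.2417, 0.0000], ω = ẑ
J2: z=[0.0000, 0.0000, 1.0000] o=[-0.0504, 0.2856, 0.2600] → [-0.1904, 0.2920, 0.0000, 0.0000, 0.0000, 1.0000]
J3: z=[0.7660, -0.6428, 0.0000] o=[0.0911, 0.4541, 0.2600] → [-0.4543, -0.5414, 0.1136, 0.7660, -0.6428, 0.0000]
J4: z=[0.7660, -0.6428, 0.0000] o=[0.3156, 0.7217, 0.3471] → [-0.3983, -0.4746, -0.2358, 0.7660, -0.6428, 0.0000]
J5: z=[-0.4624, -0.5510, 0.6947] o=[0.5039, 0.6816, 0.4406] → [-0.1470, 0.0611, -0.0494, -0.4624, -0.5510, 0.6947]
J6: z=[-0.4624, -0.5510, 0.6947] o=[0.7128, 0.1615, 1.0308] → [-0.1831, -0.3569, -0.4050, -0.4624, -0.5510, 0.6947]
q̇ = J⁺·V = [0.3340, -0.5040, -0.4440, 0.3210, 0.2680, -0.6790]

0.3340 -0.5040 -0.4440 0.3210 0.2680 -0.6790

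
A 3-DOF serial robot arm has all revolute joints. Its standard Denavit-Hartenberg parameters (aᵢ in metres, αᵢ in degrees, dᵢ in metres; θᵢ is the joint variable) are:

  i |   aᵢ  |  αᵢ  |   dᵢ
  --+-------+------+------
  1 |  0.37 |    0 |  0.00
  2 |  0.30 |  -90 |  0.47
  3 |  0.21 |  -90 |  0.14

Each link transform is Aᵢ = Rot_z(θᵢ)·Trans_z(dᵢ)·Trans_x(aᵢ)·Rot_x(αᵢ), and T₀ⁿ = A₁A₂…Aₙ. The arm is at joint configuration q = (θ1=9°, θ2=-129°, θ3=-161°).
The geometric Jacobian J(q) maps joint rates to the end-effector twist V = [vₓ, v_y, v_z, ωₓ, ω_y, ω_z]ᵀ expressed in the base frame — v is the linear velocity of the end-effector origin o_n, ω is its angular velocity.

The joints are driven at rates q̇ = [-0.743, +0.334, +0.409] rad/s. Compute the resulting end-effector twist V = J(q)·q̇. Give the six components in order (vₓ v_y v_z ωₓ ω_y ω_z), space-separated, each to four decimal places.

-0.0355 -0.3246 0.0812 0.3542 -0.2045 -0.4090

o_n = [0.4360, -0.1000, 0.5384]
J₁: ẑ×o_n = [0.1000, 0.4360, -0.0000], ω = ẑ
J2: z=[0.0000, 0.0000, 1.0000] o=[0.3654, 0.0579, 0.0000] → [0.1579, 0.0705, -0.0000, 0.0000, 0.0000, 1.0000]
J3: z=[0.8660, -0.5000, 0.0000] o=[0.2154, -0.2019, 0.4700] → [-0.0342, -0.0592, 0.1986, 0.8660, -0.5000, 0.0000]
V = J·q̇ = [-0.0355, -0.3246, 0.0812, 0.3542, -0.2045, -0.4090]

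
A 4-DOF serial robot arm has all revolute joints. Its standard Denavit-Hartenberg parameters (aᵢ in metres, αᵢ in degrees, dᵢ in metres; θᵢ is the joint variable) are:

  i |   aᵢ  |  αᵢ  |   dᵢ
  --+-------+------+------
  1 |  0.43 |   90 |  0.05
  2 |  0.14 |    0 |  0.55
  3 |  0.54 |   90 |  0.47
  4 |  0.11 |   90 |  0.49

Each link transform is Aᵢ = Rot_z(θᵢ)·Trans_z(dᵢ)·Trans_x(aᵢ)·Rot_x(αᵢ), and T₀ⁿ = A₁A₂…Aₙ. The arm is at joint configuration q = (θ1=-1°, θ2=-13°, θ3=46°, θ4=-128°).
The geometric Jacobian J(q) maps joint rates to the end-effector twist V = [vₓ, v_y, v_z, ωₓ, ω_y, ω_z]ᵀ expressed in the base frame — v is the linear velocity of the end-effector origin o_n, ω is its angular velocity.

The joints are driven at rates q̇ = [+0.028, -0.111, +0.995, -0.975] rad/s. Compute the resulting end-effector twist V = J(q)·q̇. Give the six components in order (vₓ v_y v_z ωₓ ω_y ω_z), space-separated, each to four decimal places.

o_n = [1.2129, -0.9546, -0.1352]
J₁: ẑ×o_n = [0.9546, 1.2129, -0.0000], ω = ẑ
J2: z=[-0.0175, -0.9998, 0.0000] o=[0.4299, -0.0075, 0.0500] → [0.1852, -0.0032, 0.7994, -0.0175, -0.9998, 0.0000]
J3: z=[-0.0175, -0.9998, 0.0000] o=[0.5567, -0.5598, 0.0185] → [0.1537, -0.0027, 0.6630, -0.0175, -0.9998, 0.0000]
J4: z=[0.5446, -0.0095, -0.8387] o=[1.0013, -1.0376, 0.3126] → [0.0739, 0.0664, 0.0472, 0.5446, -0.0095, -0.8387]
V = J·q̇ = [0.0871, -0.0331, 0.5249, -0.5464, -0.8746, 0.8457]

0.0871 -0.0331 0.5249 -0.5464 -0.8746 0.8457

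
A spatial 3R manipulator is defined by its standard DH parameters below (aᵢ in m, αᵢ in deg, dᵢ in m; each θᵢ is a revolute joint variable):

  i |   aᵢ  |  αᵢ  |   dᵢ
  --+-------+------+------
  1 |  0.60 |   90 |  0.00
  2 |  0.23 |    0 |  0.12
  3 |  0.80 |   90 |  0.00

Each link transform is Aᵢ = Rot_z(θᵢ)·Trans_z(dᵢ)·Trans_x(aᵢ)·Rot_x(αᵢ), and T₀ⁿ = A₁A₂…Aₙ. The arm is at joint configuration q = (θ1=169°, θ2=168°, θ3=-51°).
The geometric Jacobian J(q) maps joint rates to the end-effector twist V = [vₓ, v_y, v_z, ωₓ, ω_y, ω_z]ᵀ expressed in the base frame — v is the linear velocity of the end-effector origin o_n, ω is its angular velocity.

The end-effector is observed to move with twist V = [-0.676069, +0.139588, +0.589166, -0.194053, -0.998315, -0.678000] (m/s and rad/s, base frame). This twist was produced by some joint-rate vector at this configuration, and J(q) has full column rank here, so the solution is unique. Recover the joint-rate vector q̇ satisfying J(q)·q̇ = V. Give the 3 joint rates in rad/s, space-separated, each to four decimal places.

-0.6780 -0.9770 -0.0400

o_n = [0.0113, 0.1201, 0.7606]
J₁: ẑ×o_n = [-0.1201, 0.0113, 0.0000], ω = ẑ
J2: z=[0.1908, 0.9816, 0.0000] o=[-0.5890, 0.1145, 0.0000] → [0.7467, -0.1451, -0.5882, 0.1908, 0.9816, 0.0000]
J3: z=[0.1908, 0.9816, 0.0000] o=[-0.3452, 0.1894, 0.0478] → [0.6997, -0.1360, -0.3632, 0.1908, 0.9816, 0.0000]
q̇ = J⁺·V = [-0.6780, -0.9770, -0.0400]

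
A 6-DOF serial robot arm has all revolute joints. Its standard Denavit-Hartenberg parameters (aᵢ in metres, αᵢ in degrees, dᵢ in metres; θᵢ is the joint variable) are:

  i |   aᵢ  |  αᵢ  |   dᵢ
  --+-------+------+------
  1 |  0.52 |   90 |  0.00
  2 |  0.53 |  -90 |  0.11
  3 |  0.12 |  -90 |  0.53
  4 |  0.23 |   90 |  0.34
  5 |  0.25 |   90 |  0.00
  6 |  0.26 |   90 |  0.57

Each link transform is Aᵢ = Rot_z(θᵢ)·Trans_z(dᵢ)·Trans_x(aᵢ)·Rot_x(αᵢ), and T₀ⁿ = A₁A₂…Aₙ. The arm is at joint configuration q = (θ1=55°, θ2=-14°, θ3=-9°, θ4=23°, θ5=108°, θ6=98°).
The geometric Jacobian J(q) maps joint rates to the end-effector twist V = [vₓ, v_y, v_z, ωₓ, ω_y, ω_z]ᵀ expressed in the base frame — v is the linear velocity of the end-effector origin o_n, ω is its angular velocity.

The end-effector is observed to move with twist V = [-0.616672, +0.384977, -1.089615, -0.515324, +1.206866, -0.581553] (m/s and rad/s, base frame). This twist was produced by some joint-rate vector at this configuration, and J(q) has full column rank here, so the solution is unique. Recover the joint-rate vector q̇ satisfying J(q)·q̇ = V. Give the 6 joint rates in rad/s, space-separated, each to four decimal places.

o_n = [0.8221, 1.9838, 0.1131]
J₁: ẑ×o_n = [-1.9838, 0.8221, 0.0000], ω = ẑ
J2: z=[0.8192, -0.5736, 0.0000] o=[0.2983, 0.4260, 0.0000] → [-0.0649, -0.0926, 1.5765, 0.8192, -0.5736, 0.0000]
J3: z=[0.1388, 0.1982, 0.9703] o=[0.6833, 0.7841, -0.1282] → [-1.1162, 0.1011, 0.1390, 0.1388, 0.1982, 0.9703]
J4: z=[-0.7220, 0.6909, -0.0378] o=[0.8382, 0.9726, 0.3574] → [-0.1305, -0.1758, -0.7189, -0.7220, 0.6909, -0.0378]
J5: z=[0.3926, 0.4541, 0.7998] o=[0.7238, 1.3369, 0.2067] → [-0.5599, 0.1154, 0.2093, 0.3926, 0.4541, 0.7998]
J6: z=[0.3187, 0.7486, -0.5814] o=[0.5081, 1.4577, 0.2440] → [0.2079, -0.1408, -0.0673, 0.3187, 0.7486, -0.5814]
q̇ = J⁺·V = [0.8680, -0.2510, -0.8770, 0.7050, 0.0090, 0.9960]

0.8680 -0.2510 -0.8770 0.7050 0.0090 0.9960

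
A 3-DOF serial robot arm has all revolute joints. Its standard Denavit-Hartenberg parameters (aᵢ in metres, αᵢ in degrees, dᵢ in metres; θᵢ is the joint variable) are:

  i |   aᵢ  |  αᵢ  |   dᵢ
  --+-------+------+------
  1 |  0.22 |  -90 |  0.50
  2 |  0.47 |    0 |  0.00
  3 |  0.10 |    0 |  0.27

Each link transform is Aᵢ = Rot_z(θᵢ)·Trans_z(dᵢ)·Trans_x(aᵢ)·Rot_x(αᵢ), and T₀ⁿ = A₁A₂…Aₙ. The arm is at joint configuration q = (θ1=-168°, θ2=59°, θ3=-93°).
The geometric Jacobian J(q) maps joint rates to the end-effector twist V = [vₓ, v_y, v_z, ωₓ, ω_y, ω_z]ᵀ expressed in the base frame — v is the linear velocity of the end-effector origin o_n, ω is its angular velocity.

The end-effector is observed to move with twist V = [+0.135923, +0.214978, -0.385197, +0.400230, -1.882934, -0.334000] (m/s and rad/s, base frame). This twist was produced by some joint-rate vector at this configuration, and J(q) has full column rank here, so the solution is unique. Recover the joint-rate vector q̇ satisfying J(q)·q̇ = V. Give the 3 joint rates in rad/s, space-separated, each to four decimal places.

-0.3340 0.9320 0.9930

o_n = [-0.4769, -0.3774, 0.1531]
J₁: ẑ×o_n = [0.3774, -0.4769, 0.0000], ω = ẑ
J2: z=[0.2079, -0.9781, 0.0000] o=[-0.2152, -0.0457, 0.5000] → [0.3394, 0.0721, -0.3250, 0.2079, -0.9781, 0.0000]
J3: z=[0.2079, -0.9781, 0.0000] o=[-0.4520, -0.0961, 0.0971] → [-0.0547, -0.0116, -0.0829, 0.2079, -0.9781, 0.0000]
q̇ = J⁺·V = [-0.3340, 0.9320, 0.9930]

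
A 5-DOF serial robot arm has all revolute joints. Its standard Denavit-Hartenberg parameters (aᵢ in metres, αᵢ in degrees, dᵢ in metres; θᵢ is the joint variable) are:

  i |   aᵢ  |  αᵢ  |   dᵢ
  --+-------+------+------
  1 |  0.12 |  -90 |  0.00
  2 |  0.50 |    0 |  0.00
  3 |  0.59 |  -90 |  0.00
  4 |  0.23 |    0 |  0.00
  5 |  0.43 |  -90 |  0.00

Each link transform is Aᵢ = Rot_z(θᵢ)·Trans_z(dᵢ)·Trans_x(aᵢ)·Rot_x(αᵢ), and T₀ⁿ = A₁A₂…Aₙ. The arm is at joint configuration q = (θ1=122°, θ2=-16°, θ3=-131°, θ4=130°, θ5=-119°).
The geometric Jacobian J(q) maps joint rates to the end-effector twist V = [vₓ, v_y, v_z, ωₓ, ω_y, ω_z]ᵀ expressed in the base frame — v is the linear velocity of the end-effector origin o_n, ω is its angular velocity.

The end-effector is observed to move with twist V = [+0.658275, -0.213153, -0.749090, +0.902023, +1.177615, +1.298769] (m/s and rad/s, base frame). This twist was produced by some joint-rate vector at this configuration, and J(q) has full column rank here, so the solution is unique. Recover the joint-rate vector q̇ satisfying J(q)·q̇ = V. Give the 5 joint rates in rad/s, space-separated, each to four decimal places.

0.4970 -0.6520 -0.7370 0.1350 0.8210

o_n = [0.2848, 0.0315, 0.6085]
J₁: ẑ×o_n = [-0.0315, 0.2848, 0.0000], ω = ẑ
J2: z=[-0.8480, -0.5299, 0.0000] o=[-0.0636, 0.1018, 0.0000] → [-0.3225, 0.5161, 0.2442, -0.8480, -0.5299, 0.0000]
J3: z=[-0.8480, -0.5299, 0.0000] o=[-0.3183, 0.5094, 0.1378] → [-0.2494, 0.3992, 0.7248, -0.8480, -0.5299, 0.0000]
J4: z=[-0.2886, 0.4619, 0.8387] o=[-0.0561, 0.0897, 0.4592] → [0.1178, 0.3290, -0.1406, -0.2886, 0.4619, 0.8387]
J5: z=[-0.2886, 0.4619, 0.8387] o=[0.0276, 0.2883, 0.3786] → [0.3215, 0.2820, -0.0447, -0.2886, 0.4619, 0.8387]
q̇ = J⁺·V = [0.4970, -0.6520, -0.7370, 0.1350, 0.8210]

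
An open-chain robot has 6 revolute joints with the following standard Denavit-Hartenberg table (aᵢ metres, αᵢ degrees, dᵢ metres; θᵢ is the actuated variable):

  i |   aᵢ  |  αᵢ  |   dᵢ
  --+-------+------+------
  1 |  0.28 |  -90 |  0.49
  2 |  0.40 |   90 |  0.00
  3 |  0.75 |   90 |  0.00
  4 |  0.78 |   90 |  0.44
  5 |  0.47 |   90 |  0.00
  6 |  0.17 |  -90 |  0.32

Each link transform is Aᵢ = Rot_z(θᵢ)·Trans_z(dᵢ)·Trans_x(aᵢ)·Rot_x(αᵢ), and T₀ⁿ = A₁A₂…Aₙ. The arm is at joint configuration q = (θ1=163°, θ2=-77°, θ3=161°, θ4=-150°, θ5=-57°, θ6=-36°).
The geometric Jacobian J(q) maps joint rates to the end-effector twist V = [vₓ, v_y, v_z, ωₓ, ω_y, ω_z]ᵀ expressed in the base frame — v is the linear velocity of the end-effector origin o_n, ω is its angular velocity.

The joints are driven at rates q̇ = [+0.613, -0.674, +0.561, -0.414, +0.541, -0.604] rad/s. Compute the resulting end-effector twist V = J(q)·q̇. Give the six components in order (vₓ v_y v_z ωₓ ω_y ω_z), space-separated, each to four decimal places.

o_n = [-0.7349, 0.4418, 0.6234]
J₁: ẑ×o_n = [-0.4418, -0.7349, 0.0000], ω = ẑ
J2: z=[-0.2924, -0.9563, 0.0000] o=[-0.2678, 0.0819, 0.4900] → [-0.1276, 0.0390, -0.5519, -0.2924, -0.9563, 0.0000]
J3: z=[0.9318, -0.2849, 0.2250] o=[-0.3538, 0.1082, 0.8797] → [-0.0020, 0.1532, 0.2023, 0.9318, -0.2849, 0.2250]
J4: z=[-0.3465, -0.8828, 0.3172] o=[-0.2727, -0.1720, 0.1888] → [-0.5784, 0.0039, -0.6207, -0.3465, -0.8828, 0.3172]
J5: z=[0.7529, -0.0599, 0.6555] o=[-0.8616, -0.1970, 0.8630] → [-0.4043, 0.2634, 0.4885, 0.7529, -0.0599, 0.6555]
J6: z=[0.6580, 0.0900, -0.7476] o=[-0.8683, 0.2703, 0.9134] → [0.1021, 0.0911, 0.1009, 0.6580, 0.0900, -0.7476]
V = J·q̇ = [-0.2270, -0.3050, 0.9458, 0.8731, 0.7634, 1.4140]

-0.2270 -0.3050 0.9458 0.8731 0.7634 1.4140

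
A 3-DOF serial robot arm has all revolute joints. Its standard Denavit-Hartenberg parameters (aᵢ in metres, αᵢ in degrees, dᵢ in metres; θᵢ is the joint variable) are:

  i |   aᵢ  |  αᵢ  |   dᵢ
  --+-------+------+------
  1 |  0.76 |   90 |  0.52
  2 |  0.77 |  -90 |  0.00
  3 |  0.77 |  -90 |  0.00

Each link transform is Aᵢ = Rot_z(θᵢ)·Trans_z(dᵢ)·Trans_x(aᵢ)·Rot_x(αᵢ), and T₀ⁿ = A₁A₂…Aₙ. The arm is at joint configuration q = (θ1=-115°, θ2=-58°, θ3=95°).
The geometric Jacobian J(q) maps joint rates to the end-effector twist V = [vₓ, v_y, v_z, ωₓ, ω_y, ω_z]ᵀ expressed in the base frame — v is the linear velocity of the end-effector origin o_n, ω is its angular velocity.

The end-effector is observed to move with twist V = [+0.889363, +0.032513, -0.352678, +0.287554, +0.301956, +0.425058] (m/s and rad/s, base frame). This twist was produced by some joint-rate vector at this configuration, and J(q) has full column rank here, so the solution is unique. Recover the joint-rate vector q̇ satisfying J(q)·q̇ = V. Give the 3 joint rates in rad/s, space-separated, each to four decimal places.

0.6720 -0.1330 -0.4660

o_n = [0.2166, -1.3505, -0.0761]
J₁: ẑ×o_n = [1.3505, 0.2166, -0.0000], ω = ẑ
J2: z=[-0.9063, 0.4226, 0.0000] o=[-0.3212, -0.6888, 0.5200] → [-0.2519, -0.5402, 0.3725, -0.9063, 0.4226, 0.0000]
J3: z=[-0.3584, -0.7686, 0.5299] o=[-0.4936, -1.0586, -0.1330] → [0.1110, 0.3968, 0.6505, -0.3584, -0.7686, 0.5299]
q̇ = J⁺·V = [0.6720, -0.1330, -0.4660]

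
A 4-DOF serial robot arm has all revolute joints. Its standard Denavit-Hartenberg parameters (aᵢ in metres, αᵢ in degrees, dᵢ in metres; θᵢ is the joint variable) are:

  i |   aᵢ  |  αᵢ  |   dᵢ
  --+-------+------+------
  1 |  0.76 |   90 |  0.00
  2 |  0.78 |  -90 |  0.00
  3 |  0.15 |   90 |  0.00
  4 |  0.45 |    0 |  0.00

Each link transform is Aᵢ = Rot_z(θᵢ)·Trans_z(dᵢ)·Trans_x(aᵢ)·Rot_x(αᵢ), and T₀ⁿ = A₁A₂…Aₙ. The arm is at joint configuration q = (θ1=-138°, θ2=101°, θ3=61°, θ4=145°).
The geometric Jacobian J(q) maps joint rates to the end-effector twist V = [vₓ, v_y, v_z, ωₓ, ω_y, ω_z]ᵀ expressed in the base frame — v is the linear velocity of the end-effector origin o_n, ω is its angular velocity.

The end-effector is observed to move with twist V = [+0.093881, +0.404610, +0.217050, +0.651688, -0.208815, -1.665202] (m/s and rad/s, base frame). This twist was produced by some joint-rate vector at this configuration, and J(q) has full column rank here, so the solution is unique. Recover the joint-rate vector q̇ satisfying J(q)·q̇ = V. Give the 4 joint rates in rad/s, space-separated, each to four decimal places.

-0.9380 -0.2320 0.4770 -0.7410

o_n = [-0.4089, -0.1109, 0.6124]
J₁: ẑ×o_n = [0.1109, -0.4089, 0.0000], ω = ẑ
J2: z=[-0.6691, 0.7431, 0.0000] o=[-0.5648, -0.5085, 0.0000] → [0.4551, 0.4098, -0.3820, -0.6691, 0.7431, 0.0000]
J3: z=[0.7295, 0.6568, -0.1908] o=[-0.4542, -0.4090, 0.7657] → [-0.0438, 0.1032, 0.1877, 0.7295, 0.6568, -0.1908]
J4: z=[-0.2004, 0.4720, 0.8586] o=[-0.3561, -0.4972, 0.8371] → [-0.4377, -0.0903, -0.0525, -0.2004, 0.4720, 0.8586]
q̇ = J⁺·V = [-0.9380, -0.2320, 0.4770, -0.7410]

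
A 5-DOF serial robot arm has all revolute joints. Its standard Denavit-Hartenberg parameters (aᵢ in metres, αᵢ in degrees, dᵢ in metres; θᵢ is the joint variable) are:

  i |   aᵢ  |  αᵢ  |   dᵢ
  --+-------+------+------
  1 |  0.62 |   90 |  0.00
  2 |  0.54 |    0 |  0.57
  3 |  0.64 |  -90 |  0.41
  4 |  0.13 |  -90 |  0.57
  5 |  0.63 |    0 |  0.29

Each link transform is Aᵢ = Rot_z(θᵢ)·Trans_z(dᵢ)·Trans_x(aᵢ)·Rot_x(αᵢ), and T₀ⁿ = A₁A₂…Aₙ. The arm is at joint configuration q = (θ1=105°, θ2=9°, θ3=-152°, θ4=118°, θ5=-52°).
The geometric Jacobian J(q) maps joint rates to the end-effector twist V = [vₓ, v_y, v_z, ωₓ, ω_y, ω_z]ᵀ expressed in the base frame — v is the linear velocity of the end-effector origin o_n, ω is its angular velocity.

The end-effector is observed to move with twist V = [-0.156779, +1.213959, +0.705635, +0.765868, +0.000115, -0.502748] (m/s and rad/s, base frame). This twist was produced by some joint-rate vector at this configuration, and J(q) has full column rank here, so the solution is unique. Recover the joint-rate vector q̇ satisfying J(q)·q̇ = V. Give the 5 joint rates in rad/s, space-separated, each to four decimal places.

o_n = [0.2009, 1.7959, -0.8520]
J₁: ẑ×o_n = [-1.7959, 0.2009, 0.0000], ω = ẑ
J2: z=[0.9659, 0.2588, 0.0000] o=[-0.1605, 0.5989, 0.0000] → [-0.2205, 0.8229, 1.0627, 0.9659, 0.2588, 0.0000]
J3: z=[0.9659, 0.2588, 0.0000] o=[0.2521, 1.2616, 0.0845] → [-0.2424, 0.9045, 0.5293, 0.9659, 0.2588, 0.0000]
J4: z=[-0.1558, 0.5813, -0.7986] o=[0.7804, 0.8740, -0.3007] → [0.4158, 0.3769, 0.1932, -0.1558, 0.5813, -0.7986]
J5: z=[0.2710, 0.8026, 0.5314] o=[0.5681, 1.2227, -0.7192] → [-0.4112, -0.1591, 0.4500, 0.2710, 0.8026, 0.5314]
q̇ = J⁺·V = [0.2100, 0.6770, 0.3750, 0.4500, -0.6650]

0.2100 0.6770 0.3750 0.4500 -0.6650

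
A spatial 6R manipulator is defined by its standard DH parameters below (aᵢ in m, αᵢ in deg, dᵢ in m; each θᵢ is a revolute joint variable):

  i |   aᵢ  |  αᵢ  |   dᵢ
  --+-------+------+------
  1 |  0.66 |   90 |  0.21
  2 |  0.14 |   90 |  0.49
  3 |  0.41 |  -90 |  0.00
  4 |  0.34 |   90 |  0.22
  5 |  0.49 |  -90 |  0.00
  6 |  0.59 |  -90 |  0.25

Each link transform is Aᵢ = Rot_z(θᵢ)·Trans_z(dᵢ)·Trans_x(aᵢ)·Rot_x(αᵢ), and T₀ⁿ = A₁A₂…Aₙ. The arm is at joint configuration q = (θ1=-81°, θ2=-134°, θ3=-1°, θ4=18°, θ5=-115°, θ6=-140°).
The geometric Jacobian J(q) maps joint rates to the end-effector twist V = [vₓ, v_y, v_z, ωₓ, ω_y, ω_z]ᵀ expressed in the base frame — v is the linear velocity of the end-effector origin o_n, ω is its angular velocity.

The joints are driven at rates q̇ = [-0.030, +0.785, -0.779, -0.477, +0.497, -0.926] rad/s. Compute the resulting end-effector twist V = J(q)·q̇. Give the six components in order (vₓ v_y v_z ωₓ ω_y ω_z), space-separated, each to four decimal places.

o_n = [-0.5925, 0.2151, -0.5151]
J₁: ẑ×o_n = [-0.2151, -0.5925, 0.0000], ω = ẑ
J2: z=[-0.9877, -0.1564, 0.0000] o=[0.1032, -0.6519, 0.2100] → [0.1134, -0.7161, -0.9651, -0.9877, -0.1564, 0.0000]
J3: z=[-0.1125, 0.7105, 0.6947] o=[-0.3959, -0.6325, 0.1093] → [-1.0323, -0.2068, 0.0443, -0.1125, 0.7105, 0.6947]
J4: z=[-0.9894, -0.1444, -0.0126] o=[-0.4334, -0.3501, -0.1856] → [0.0547, -0.3240, -0.5822, -0.9894, -0.1444, -0.0126]
J5: z=[-0.1353, 0.8885, 0.4384] o=[-0.6688, -0.2338, -0.4939] → [-0.2156, 0.0306, -0.1286, -0.1353, 0.8885, 0.4384]
J6: z=[0.3709, 0.4557, -0.8092] o=[-0.2186, -0.2598, -0.3022] → [0.2873, 0.3814, 0.3465, 0.3709, 0.4557, -0.8092]
V = J·q̇ = [0.5004, -0.5668, -0.8991, -0.6264, -0.5878, 0.4020]

0.5004 -0.5668 -0.8991 -0.6264 -0.5878 0.4020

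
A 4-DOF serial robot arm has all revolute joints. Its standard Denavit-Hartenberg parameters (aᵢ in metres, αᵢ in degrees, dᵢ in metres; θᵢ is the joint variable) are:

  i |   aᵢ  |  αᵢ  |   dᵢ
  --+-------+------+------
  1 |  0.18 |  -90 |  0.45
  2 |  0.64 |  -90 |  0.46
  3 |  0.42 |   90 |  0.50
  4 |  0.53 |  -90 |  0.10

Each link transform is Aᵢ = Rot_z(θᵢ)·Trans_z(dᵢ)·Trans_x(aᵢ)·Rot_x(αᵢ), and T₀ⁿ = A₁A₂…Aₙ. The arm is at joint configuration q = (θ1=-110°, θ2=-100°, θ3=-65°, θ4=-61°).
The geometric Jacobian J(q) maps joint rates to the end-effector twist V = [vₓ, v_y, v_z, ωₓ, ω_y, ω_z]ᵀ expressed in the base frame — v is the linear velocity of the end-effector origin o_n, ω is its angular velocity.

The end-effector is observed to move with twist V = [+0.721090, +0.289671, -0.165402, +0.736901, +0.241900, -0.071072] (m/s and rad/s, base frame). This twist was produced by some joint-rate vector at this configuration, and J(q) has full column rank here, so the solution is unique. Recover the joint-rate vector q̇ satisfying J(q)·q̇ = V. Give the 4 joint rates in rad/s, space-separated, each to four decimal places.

o_n = [1.0243, -0.4482, 1.2791]
J₁: ẑ×o_n = [0.4482, 1.0243, -0.0000], ω = ẑ
J2: z=[0.9397, -0.3420, 0.0000] o=[-0.0616, -0.1691, 0.4500] → [-0.2836, -0.7791, 0.1092, 0.9397, -0.3420, 0.0000]
J3: z=[-0.3368, -0.9254, 0.1736] o=[0.4087, -0.2220, 1.0803] → [-0.1447, 0.1739, 0.6458, -0.3368, -0.9254, 0.1736]
J4: z=[0.3433, -0.2924, -0.8925] o=[0.6085, -0.7860, 1.3419] → [0.3199, -0.3495, 0.2375, 0.3433, -0.2924, -0.8925]
q̇ = J⁺·V = [0.8730, 0.2150, -0.6360, 0.9340]

0.8730 0.2150 -0.6360 0.9340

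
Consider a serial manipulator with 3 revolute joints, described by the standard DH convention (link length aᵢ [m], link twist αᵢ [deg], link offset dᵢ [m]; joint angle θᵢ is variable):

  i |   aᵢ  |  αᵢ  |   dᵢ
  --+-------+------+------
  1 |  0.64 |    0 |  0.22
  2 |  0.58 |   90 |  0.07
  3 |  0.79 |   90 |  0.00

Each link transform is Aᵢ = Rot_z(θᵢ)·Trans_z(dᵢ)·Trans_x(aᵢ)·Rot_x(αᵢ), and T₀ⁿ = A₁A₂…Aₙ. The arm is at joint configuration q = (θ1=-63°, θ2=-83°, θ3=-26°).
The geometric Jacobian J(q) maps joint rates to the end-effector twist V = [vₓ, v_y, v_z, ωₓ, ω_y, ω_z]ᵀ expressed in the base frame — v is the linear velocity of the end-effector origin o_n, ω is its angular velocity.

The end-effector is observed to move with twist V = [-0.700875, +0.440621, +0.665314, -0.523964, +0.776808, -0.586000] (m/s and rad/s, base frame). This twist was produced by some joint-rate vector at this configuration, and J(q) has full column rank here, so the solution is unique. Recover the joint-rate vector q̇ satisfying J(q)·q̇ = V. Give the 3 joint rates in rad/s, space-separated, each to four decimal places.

o_n = [-0.7789, -1.2916, -0.0563]
J₁: ẑ×o_n = [1.2916, -0.7789, 0.0000], ω = ẑ
J2: z=[0.0000, 0.0000, 1.0000] o=[0.2906, -0.5702, 0.2200] → [0.7214, -1.0695, 0.0000, 0.0000, 0.0000, 1.0000]
J3: z=[-0.5592, 0.8290, 0.0000] o=[-0.1903, -0.8946, 0.2900] → [-0.2871, -0.1937, 0.7100, -0.5592, 0.8290, 0.0000]
q̇ = J⁺·V = [-0.0160, -0.5700, 0.9370]

-0.0160 -0.5700 0.9370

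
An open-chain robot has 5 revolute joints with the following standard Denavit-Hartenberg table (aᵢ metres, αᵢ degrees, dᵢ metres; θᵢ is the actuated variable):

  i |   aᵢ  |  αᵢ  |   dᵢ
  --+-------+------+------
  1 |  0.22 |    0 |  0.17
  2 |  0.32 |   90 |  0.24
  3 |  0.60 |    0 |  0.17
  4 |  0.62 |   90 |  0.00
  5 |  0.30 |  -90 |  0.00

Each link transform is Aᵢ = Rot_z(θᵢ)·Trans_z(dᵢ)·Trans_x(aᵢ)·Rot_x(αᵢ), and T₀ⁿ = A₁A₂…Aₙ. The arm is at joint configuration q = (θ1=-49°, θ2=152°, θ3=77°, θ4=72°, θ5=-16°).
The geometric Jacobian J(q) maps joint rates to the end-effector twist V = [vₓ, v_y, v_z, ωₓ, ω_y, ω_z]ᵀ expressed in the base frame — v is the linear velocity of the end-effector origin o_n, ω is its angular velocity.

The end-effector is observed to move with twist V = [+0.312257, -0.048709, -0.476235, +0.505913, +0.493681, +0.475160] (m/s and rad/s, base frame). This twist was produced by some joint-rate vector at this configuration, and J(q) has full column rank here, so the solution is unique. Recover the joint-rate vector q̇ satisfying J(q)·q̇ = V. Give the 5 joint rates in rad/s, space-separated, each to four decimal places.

o_n = [0.3022, -0.4618, 1.4625]
J₁: ẑ×o_n = [0.4618, 0.3022, -0.0000], ω = ẑ
J2: z=[0.0000, 0.0000, 1.0000] o=[0.1443, -0.1660, 0.1700] → [0.2957, 0.1579, -0.0000, 0.0000, 0.0000, 1.0000]
J3: z=[0.9744, 0.2250, 0.0000] o=[0.0723, 0.1458, 0.4100] → [0.2368, -1.0255, -0.6437, 0.9744, 0.2250, 0.0000]
J4: z=[0.9744, 0.2250, 0.0000] o=[0.2076, 0.3155, 0.9946] → [0.1052, -0.4559, -0.7786, 0.9744, 0.2250, 0.0000]
J5: z=[-0.1159, 0.5018, 0.8572] o=[0.3272, -0.2023, 1.3139] → [0.2969, -0.0042, 0.0426, -0.1159, 0.5018, 0.8572]
q̇ = J⁺·V = [0.6780, -0.8140, -0.2690, 0.8730, 0.7130]

0.6780 -0.8140 -0.2690 0.8730 0.7130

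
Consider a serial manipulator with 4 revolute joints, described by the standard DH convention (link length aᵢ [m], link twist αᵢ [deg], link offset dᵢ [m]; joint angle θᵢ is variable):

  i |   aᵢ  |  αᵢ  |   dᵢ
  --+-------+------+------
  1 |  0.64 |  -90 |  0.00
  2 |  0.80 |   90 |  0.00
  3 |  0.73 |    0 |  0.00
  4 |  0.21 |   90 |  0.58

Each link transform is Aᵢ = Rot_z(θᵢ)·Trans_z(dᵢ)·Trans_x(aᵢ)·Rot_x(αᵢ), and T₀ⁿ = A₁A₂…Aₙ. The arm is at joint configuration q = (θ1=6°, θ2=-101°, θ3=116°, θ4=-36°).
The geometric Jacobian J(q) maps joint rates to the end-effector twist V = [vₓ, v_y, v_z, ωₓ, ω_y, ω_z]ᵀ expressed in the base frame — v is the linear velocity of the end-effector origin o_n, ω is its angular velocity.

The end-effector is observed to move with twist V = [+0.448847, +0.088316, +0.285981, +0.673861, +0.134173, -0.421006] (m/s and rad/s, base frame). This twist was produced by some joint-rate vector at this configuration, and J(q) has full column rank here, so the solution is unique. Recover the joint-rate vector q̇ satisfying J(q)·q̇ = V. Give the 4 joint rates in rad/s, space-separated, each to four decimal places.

o_n = [-0.1179, 0.8553, 0.3963]
J₁: ẑ×o_n = [-0.8553, -0.1179, 0.0000], ω = ẑ
J2: z=[-0.1045, 0.9945, 0.0000] o=[0.6365, 0.0669, 0.0000] → [0.3941, 0.0414, 0.6679, -0.1045, 0.9945, 0.0000]
J3: z=[-0.9762, -0.1026, -0.1908] o=[0.4847, 0.0509, 0.7853] → [0.1934, -0.2648, -0.8471, -0.9762, -0.1026, -0.1908]
J4: z=[-0.9762, -0.1026, -0.1908] o=[0.4768, 0.7099, 0.4712] → [0.0354, 0.0404, -0.2030, -0.9762, -0.1026, -0.1908]
q̇ = J⁺·V = [-0.5540, 0.0630, -0.1590, -0.5380]

-0.5540 0.0630 -0.1590 -0.5380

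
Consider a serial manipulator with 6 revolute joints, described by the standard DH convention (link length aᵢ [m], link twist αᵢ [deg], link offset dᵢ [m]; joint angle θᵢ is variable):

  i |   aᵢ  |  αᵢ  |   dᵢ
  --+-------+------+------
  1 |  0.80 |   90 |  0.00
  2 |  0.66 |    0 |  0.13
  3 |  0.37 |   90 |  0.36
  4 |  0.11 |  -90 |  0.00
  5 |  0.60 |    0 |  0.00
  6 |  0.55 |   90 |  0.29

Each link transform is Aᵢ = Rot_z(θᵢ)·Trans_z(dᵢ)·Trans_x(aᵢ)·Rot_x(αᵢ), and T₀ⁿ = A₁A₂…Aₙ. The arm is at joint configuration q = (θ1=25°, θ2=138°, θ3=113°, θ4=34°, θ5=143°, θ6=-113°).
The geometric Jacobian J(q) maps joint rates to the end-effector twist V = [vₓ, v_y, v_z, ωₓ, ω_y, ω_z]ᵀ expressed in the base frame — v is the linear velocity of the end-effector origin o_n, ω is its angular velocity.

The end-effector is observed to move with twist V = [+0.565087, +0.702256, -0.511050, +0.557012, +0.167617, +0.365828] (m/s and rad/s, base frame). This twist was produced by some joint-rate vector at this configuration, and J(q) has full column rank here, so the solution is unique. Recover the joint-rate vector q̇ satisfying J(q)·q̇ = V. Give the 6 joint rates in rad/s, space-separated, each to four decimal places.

o_n = [1.0721, -0.3721, -0.0460]
J₁: ẑ×o_n = [0.3721, 1.0721, -0.0000], ω = ẑ
J2: z=[0.4226, -0.9063, 0.0000] o=[0.7250, 0.3381, 0.0000] → [0.0416, 0.0194, 0.0144, 0.4226, -0.9063, 0.0000]
J3: z=[0.4226, -0.9063, 0.0000] o=[0.3355, 0.0130, 0.4416] → [0.4419, 0.2061, 0.5049, 0.4226, -0.9063, 0.0000]
J4: z=[-0.8569, -0.3996, 0.3256] o=[0.3784, -0.3642, 0.0918] → [0.0576, 0.1078, 0.2840, -0.8569, -0.3996, 0.3256]
J5: z=[0.5154, -0.6744, 0.5287] o=[0.3775, -0.4325, 0.0056] → [0.0028, 0.3938, 0.4995, 0.5154, -0.6744, 0.5287]
J6: z=[0.5154, -0.6744, 0.5287] o=[0.6909, 0.0093, 0.2636] → [0.4104, 0.3611, 0.0605, 0.5154, -0.6744, 0.5287]
q̇ = J⁺·V = [0.8840, 0.2820, 0.2500, -0.7130, -0.9250, 0.3840]

0.8840 0.2820 0.2500 -0.7130 -0.9250 0.3840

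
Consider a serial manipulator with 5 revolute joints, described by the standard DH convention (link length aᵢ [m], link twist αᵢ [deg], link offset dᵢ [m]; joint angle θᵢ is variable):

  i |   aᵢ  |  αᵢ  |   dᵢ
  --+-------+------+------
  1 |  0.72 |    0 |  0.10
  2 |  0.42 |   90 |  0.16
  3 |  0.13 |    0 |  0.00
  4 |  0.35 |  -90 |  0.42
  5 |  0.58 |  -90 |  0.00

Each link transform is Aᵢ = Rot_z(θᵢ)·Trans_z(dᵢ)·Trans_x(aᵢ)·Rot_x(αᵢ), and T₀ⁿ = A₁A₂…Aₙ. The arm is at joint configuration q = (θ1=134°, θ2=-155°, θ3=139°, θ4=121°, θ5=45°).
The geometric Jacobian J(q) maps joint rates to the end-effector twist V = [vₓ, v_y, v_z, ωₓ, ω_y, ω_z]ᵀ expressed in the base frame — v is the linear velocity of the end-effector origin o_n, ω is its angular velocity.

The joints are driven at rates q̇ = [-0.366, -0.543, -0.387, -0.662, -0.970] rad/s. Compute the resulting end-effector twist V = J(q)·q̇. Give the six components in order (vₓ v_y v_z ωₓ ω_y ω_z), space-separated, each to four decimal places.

o_n = [-0.3264, 0.4407, -0.4033]
J₁: ẑ×o_n = [-0.4407, -0.3264, 0.0000], ω = ẑ
J2: z=[0.0000, 0.0000, 1.0000] o=[-0.5002, 0.5179, 0.1000] → [0.0773, 0.1737, -0.0000, 0.0000, 0.0000, 1.0000]
J3: z=[-0.3584, -0.9336, 0.0000] o=[-0.1081, 0.3674, 0.2600] → [0.6192, -0.2377, -0.2301, -0.3584, -0.9336, 0.0000]
J4: z=[-0.3584, -0.9336, 0.0000] o=[-0.1996, 0.4026, 0.3453] → [0.6989, -0.2683, -0.1320, -0.3584, -0.9336, 0.0000]
J5: z=[0.9194, -0.3529, -0.1736] o=[-0.4069, 0.0322, 0.0006] → [0.2135, 0.3574, 0.4039, 0.9194, -0.3529, -0.1736]
V = J·q̇ = [-0.7900, -0.0519, -0.2153, -0.5159, 1.3217, -0.7406]

-0.7900 -0.0519 -0.2153 -0.5159 1.3217 -0.7406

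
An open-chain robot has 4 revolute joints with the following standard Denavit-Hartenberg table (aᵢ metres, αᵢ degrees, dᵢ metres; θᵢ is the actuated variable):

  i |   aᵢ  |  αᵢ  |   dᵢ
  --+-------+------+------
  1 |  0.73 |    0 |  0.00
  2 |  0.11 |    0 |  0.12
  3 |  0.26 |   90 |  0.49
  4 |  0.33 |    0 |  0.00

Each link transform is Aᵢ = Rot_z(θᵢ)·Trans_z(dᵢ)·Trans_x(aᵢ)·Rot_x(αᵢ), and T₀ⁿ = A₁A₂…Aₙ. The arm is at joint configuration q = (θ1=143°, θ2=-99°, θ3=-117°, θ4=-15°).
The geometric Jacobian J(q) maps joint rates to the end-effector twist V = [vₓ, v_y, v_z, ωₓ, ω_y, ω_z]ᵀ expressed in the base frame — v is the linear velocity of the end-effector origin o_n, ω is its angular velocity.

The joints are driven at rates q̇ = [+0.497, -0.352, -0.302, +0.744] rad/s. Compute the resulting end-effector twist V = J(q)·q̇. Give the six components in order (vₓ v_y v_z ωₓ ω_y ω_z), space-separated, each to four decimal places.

-0.2977 -0.3656 0.2372 -0.7115 -0.2175 -0.1570

o_n = [-0.3347, -0.0377, 0.5246]
J₁: ẑ×o_n = [0.0377, -0.3347, 0.0000], ω = ẑ
J2: z=[0.0000, 0.0000, 1.0000] o=[-0.5830, 0.4393, 0.0000] → [0.4771, 0.2483, -0.0000, 0.0000, 0.0000, 1.0000]
J3: z=[0.0000, 0.0000, 1.0000] o=[-0.5039, 0.5157, 0.1200] → [0.5535, 0.1692, -0.0000, 0.0000, 0.0000, 1.0000]
J4: z=[-0.9563, -0.2924, 0.0000] o=[-0.4279, 0.2671, 0.6100] → [0.0250, -0.0817, 0.3188, -0.9563, -0.2924, 0.0000]
V = J·q̇ = [-0.2977, -0.3656, 0.2372, -0.7115, -0.2175, -0.1570]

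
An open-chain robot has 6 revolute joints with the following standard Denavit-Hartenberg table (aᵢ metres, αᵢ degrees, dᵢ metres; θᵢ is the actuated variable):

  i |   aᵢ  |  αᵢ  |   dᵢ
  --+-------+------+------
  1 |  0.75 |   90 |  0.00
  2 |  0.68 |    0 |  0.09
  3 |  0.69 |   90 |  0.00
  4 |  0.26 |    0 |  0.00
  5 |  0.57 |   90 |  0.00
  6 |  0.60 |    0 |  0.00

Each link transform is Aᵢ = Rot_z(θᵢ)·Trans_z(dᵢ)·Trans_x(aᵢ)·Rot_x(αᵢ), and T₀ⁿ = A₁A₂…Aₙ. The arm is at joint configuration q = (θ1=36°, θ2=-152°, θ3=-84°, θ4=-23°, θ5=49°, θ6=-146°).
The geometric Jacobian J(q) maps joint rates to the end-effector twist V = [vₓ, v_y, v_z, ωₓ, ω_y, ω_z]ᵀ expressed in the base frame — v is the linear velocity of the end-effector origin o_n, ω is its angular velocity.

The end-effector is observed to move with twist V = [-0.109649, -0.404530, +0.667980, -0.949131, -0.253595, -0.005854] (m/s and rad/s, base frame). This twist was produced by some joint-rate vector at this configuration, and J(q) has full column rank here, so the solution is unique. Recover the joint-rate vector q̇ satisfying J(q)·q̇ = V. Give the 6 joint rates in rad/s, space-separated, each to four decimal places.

o_n = [-0.5421, -0.4188, 0.3177]
J₁: ẑ×o_n = [0.4188, -0.5421, 0.0000], ω = ẑ
J2: z=[0.5878, -0.8090, 0.0000] o=[0.6068, 0.4408, 0.0000] → [-0.2570, -0.1867, -1.4347, 0.5878, -0.8090, 0.0000]
J3: z=[0.5878, -0.8090, 0.0000] o=[0.1739, 0.0151, -0.3192] → [-0.5153, -0.3744, -0.8343, 0.5878, -0.8090, 0.0000]
J4: z=[0.6707, 0.4873, 0.5592] o=[-0.1382, -0.2117, 0.2528] → [0.1475, -0.2693, 0.0578, 0.6707, 0.4873, 0.5592]
J5: z=[0.6707, 0.4873, 0.5592] o=[-0.3062, -0.2082, 0.4512] → [0.0527, -0.0423, -0.0264, 0.6707, 0.4873, 0.5592]
J6: z=[-0.7266, 0.5831, 0.3634] o=[-0.3911, -0.5787, 0.8759] → [-0.3836, -0.4605, -0.0282, -0.7266, 0.5831, 0.3634]
q̇ = J⁺·V = [0.4910, -0.8980, 0.7520, -0.1650, -0.8730, 0.2300]

0.4910 -0.8980 0.7520 -0.1650 -0.8730 0.2300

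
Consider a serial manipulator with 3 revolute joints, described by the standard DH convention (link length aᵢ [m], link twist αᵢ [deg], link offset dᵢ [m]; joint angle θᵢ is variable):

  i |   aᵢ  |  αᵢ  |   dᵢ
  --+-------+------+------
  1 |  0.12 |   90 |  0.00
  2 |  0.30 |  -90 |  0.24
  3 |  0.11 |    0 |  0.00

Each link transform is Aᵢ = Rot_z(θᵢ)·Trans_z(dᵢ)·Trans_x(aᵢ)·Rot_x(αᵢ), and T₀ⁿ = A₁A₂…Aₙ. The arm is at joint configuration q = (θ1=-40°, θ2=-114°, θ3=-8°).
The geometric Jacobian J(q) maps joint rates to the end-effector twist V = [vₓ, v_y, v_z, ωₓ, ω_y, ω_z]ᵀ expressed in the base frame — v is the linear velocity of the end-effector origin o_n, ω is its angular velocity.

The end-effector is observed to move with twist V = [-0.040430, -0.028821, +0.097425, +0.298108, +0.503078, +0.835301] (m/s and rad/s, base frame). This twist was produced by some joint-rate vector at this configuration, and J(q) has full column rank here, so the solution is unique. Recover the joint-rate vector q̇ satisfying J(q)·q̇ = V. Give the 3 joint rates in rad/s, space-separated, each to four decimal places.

o_n = [-0.1996, -0.1658, -0.3736]
J₁: ẑ×o_n = [0.1658, -0.1996, 0.0000], ω = ẑ
J2: z=[-0.6428, -0.7660, 0.0000] o=[0.0919, -0.0771, 0.0000] → [0.2862, -0.2401, -0.1663, -0.6428, -0.7660, 0.0000]
J3: z=[0.6998, -0.5872, -0.4067] o=[-0.1558, -0.1826, -0.2741] → [0.0652, 0.0874, -0.0140, 0.6998, -0.5872, -0.4067]
q̇ = J⁺·V = [0.7930, -0.5770, -0.1040]

0.7930 -0.5770 -0.1040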